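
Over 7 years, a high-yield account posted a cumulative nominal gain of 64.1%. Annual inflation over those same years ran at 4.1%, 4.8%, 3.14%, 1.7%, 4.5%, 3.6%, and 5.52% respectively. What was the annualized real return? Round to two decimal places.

3.30%

Cumulative inflation factor: 1.041 × 1.048 × 1.0314 × 1.017 × 1.045 × 1.036 × 1.0552 ≈ 1.30729.
Nominal growth factor: 1.64100. Real growth factor = 1.64100 / 1.30729 ≈ 1.25527.
Annualized: 1.25527^(1/7) − 1 ≈ 0.03301.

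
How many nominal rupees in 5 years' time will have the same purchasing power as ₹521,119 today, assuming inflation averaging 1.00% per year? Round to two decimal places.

Cumulative price-level factor: (1+1.00%)^5 = 1.0510100501.
The nominal amount required is ₹521,119 scaled up by that factor.

₹547,701.31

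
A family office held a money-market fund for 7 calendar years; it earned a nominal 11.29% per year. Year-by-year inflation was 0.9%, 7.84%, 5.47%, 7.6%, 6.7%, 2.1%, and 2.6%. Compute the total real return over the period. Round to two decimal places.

53.19%

Cumulative inflation factor: 1.009 × 1.0784 × 1.0547 × 1.076 × 1.067 × 1.021 × 1.026 ≈ 1.38022.
Nominal growth factor: 2.11443. Real growth factor = 2.11443 / 1.38022 ≈ 1.53195.
Total real return ≈ 53.1945%.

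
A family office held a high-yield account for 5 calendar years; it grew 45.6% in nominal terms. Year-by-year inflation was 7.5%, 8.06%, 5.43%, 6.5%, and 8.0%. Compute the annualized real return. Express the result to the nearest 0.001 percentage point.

Cumulative inflation factor: 1.075 × 1.0806 × 1.0543 × 1.065 × 1.080 ≈ 1.40868.
Nominal growth factor: 1.45600. Real growth factor = 1.45600 / 1.40868 ≈ 1.03359.
Annualized: 1.03359^(1/5) − 1 ≈ 0.00663.

0.663%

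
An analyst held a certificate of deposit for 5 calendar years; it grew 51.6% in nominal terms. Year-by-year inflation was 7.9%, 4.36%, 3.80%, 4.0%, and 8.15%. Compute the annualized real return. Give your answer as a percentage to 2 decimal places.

Cumulative inflation factor: 1.079 × 1.0436 × 1.0380 × 1.040 × 1.0815 ≈ 1.31466.
Nominal growth factor: 1.51600. Real growth factor = 1.51600 / 1.31466 ≈ 1.15315.
Annualized: 1.15315^(1/5) − 1 ≈ 0.02891.

2.89%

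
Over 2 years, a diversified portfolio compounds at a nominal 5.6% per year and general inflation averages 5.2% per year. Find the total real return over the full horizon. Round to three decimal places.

0.762%

The annual real rate is (1+5.6%)/(1+5.2%) − 1 = 0.3802%.
Compounded over 2 years: (1 + 0.003802)^2 − 1 ≈ 0.00762.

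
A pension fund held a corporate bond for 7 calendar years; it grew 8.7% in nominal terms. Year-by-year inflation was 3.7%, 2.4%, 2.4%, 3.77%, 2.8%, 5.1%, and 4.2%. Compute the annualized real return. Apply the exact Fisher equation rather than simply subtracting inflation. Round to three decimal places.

Cumulative inflation factor: 1.037 × 1.024 × 1.024 × 1.0377 × 1.028 × 1.051 × 1.042 ≈ 1.27032.
Nominal growth factor: 1.08700. Real growth factor = 1.08700 / 1.27032 ≈ 0.85569.
Annualized: 0.85569^(1/7) − 1 ≈ -0.02202.

-2.202%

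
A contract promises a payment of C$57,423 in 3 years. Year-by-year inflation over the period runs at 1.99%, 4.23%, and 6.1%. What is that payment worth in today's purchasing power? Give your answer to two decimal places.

C$50,912.00

Price-level factor over 3 years: 1.0199 × 1.0423 × 1.061 ≈ 1.1278873180.
Purchasing power today: C$57,423 divided by that factor.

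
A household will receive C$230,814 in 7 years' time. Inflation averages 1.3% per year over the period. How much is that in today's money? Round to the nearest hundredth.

C$210,860.89

Price-level factor over 7 years: (1 + 1.3%)^7 ≈ 1.0946269025.
Purchasing power today: C$230,814 divided by that factor.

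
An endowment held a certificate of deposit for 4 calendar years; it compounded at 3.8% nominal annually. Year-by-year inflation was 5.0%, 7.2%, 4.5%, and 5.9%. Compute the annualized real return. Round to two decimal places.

-1.75%

Cumulative inflation factor: 1.050 × 1.072 × 1.045 × 1.059 ≈ 1.24565.
Nominal growth factor: 1.16089. Real growth factor = 1.16089 / 1.24565 ≈ 0.93195.
Annualized: 0.93195^(1/4) − 1 ≈ -0.01746.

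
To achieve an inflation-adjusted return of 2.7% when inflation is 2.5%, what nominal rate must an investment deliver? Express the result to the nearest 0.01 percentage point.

5.27%

By the Fisher equation, 1 + r_nom = (1 + 2.7%)(1 + 2.5%) = 1.027 × 1.025 = 1.052675.
So r_nom = 5.2675%.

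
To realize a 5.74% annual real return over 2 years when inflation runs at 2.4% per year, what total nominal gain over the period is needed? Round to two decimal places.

Required annual nominal rate: (1+5.74%)(1+2.4%) − 1 = 8.27776%.
Cumulative over 2 years: (1 + 0.0827776)^2 − 1 ≈ 0.17241.

17.24%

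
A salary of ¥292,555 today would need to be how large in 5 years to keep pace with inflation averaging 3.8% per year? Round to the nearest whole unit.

Cumulative price-level factor: (1+3.8%)^5 ≈ 1.2049992249.
Multiplying ¥292,555 by the price-level factor gives the future nominal sum.

¥352,529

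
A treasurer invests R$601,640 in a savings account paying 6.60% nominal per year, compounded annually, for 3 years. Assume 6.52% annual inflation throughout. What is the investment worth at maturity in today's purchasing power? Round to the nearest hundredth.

Nominal value at maturity: R$601,640 × (1 + 6.60%)^3 ≈ R$728,799.92.
Price-level factor over 3 years: (1 + 6.52%)^3 ≈ 1.2086302878.
Dividing the nominal maturity value by the price-level factor gives the value in today's money.

R$602,996.57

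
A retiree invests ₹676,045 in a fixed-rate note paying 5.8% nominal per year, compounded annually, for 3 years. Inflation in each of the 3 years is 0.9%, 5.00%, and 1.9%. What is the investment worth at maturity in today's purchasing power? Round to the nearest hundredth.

Nominal value at maturity: ₹676,045 × (1 + 5.8%)^3 ≈ ₹800,631.38.
Price-level factor over 3 years: 1.009 × 1.0500 × 1.019 = 1.07957955.
The maturity value deflated by that factor is the answer in today's purchasing power.

₹741,614.07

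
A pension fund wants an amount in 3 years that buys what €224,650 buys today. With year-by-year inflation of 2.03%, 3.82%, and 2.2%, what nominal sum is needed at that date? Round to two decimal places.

Cumulative price-level factor: 1.0203 × 1.0382 × 1.022 ≈ 1.0825795201.
Multiplying €224,650 by the price-level factor gives the future nominal sum.

€243,201.49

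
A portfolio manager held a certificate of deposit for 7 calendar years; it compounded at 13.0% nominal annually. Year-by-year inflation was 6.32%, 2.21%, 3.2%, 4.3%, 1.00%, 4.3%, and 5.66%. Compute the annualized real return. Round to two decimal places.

Cumulative inflation factor: 1.0632 × 1.0221 × 1.032 × 1.043 × 1.0100 × 1.043 × 1.0566 ≈ 1.30193.
Nominal growth factor: 2.35261. Real growth factor = 2.35261 / 1.30193 ≈ 1.80701.
Annualized: 1.80701^(1/7) − 1 ≈ 0.08820.

8.82%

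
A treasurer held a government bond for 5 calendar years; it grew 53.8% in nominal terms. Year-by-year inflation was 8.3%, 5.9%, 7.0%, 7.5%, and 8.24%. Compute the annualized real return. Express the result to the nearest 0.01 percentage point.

Cumulative inflation factor: 1.083 × 1.059 × 1.070 × 1.075 × 1.0824 ≈ 1.42792.
Nominal growth factor: 1.53800. Real growth factor = 1.53800 / 1.42792 ≈ 1.07709.
Annualized: 1.07709^(1/5) − 1 ≈ 0.01496.

1.50%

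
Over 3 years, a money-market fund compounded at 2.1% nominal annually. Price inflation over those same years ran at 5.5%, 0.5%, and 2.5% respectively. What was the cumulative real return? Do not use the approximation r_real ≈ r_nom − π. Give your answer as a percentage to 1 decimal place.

Cumulative inflation factor: 1.055 × 1.005 × 1.025 ≈ 1.08678.
Nominal growth factor: 1.06433. Real growth factor = 1.06433 / 1.08678 ≈ 0.97934.
Total real return ≈ -2.0657%.

-2.1%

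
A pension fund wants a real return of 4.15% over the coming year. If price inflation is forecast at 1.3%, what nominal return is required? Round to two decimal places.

By the Fisher equation, 1 + r_nom = (1 + 4.15%)(1 + 1.3%) = 1.0415 × 1.013 = 1.0550395.
So r_nom = 5.50395%.

5.50%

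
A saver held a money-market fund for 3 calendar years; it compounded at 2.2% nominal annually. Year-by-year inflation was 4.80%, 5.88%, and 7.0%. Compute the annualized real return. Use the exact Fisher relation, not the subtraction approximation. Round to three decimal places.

Cumulative inflation factor: 1.0480 × 1.0588 × 1.070 ≈ 1.18730.
Nominal growth factor: 1.06746. Real growth factor = 1.06746 / 1.18730 ≈ 0.89907.
Annualized: 0.89907^(1/3) − 1 ≈ -0.03484.

-3.484%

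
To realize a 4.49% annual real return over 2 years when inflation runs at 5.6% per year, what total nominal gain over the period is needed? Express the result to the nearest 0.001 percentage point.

Required annual nominal rate: (1+4.49%)(1+5.6%) − 1 = 10.34144%.
Cumulative over 2 years: (1 + 0.1034144)^2 − 1 ≈ 0.21752.

21.752%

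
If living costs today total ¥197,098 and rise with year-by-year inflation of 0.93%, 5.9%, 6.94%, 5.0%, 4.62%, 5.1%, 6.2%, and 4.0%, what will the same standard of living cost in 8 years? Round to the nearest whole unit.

¥287,279

Cumulative price-level factor: 1.0093 × 1.059 × 1.0694 × 1.050 × 1.0462 × 1.051 × 1.062 × 1.040 ≈ 1.4575417378.
Multiplying ¥197,098 by the price-level factor gives the future nominal sum.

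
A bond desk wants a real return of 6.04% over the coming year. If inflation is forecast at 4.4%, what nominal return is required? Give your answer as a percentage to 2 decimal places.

By the Fisher equation, 1 + r_nom = (1 + 6.04%)(1 + 4.4%) = 1.0604 × 1.044 = 1.1070576.
So r_nom = 10.70576%.

10.71%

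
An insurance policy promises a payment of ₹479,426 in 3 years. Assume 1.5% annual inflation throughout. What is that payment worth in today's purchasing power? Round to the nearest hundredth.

₹458,483.23

Price-level factor over 3 years: (1 + 1.5%)^3 = 1.045678375.
Purchasing power today: ₹479,426 divided by that factor.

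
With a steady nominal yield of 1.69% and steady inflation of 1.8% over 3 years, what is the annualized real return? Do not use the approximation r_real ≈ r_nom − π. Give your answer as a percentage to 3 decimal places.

-0.108%

With constant rates the annual real return is the same each year: (1+1.69%)/(1+1.8%) − 1 = -0.00108.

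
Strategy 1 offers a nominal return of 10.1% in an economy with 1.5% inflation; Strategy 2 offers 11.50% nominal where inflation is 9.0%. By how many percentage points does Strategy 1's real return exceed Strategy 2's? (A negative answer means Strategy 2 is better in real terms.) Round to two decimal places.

6.18

Strategy 1 real return: 1.101/1.015 − 1 = 8.473%.
Strategy 2 real return: 1.1150/1.090 − 1 = 2.294%.
Difference: 8.473 − 2.294 = 6.179 pp.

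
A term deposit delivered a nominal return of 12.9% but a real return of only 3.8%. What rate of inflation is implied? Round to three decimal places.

From (1+r_nom) = (1+r_real)(1+π), we get 1+π = (1 + 12.9%)/(1 + 3.8%) = 1.129/1.038 ≈ 1.08767.
So π ≈ 8.7669%.

8.767%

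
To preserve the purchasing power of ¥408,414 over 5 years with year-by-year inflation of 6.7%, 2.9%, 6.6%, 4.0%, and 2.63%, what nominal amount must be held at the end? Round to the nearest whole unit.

Cumulative price-level factor: 1.067 × 1.029 × 1.066 × 1.040 × 1.0263 ≈ 1.2492365063.
Multiplying ¥408,414 by the price-level factor gives the future nominal sum.

¥510,206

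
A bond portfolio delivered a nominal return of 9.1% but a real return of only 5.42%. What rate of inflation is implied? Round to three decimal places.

3.491%

From (1+r_nom) = (1+r_real)(1+π), we get 1+π = (1 + 9.1%)/(1 + 5.42%) = 1.091/1.0542 ≈ 1.03491.
So π ≈ 3.4908%.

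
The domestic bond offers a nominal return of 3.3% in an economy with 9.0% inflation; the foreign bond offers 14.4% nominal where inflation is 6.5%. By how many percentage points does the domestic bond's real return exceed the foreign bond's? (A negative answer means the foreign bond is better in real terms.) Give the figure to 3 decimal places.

The domestic bond real return: 1.033/1.090 − 1 = -5.2294%.
The foreign bond real return: 1.144/1.065 − 1 = 7.4178%.
Difference: -5.2294 − 7.4178 = -12.6472 pp.

-12.647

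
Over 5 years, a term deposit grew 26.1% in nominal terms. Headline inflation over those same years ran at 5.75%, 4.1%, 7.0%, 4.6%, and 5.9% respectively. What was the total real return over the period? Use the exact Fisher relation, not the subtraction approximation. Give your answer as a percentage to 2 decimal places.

-3.36%

Cumulative inflation factor: 1.0575 × 1.041 × 1.070 × 1.046 × 1.059 ≈ 1.30480.
Nominal growth factor: 1.26100. Real growth factor = 1.26100 / 1.30480 ≈ 0.96643.
Total real return ≈ -3.3565%.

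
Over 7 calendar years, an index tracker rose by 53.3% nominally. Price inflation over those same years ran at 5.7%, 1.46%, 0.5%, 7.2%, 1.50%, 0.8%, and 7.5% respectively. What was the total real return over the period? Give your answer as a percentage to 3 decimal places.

Cumulative inflation factor: 1.057 × 1.0146 × 1.005 × 1.072 × 1.0150 × 1.008 × 1.075 ≈ 1.27077.
Nominal growth factor: 1.53300. Real growth factor = 1.53300 / 1.27077 ≈ 1.20636.
Total real return ≈ 20.6359%.

20.636%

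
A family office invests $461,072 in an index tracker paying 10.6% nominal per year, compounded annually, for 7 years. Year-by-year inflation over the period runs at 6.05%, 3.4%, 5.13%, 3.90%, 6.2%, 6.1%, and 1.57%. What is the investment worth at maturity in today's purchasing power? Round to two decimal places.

Nominal value at maturity: $461,072 × (1 + 10.6%)^7 ≈ $933,371.72.
Price-level factor over 7 years: 1.0605 × 1.034 × 1.0513 × 1.0390 × 1.062 × 1.061 × 1.0157 ≈ 1.3708147749.
The maturity value deflated by that factor is the answer in today's purchasing power.

$680,888.28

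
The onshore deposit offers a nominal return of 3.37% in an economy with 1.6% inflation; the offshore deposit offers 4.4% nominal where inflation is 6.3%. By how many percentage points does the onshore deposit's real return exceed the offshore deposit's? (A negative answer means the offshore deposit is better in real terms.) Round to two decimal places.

3.53

The onshore deposit real return: 1.0337/1.016 − 1 = 1.742%.
The offshore deposit real return: 1.044/1.063 − 1 = -1.787%.
Difference: 1.742 − (-1.787) = 3.529 pp.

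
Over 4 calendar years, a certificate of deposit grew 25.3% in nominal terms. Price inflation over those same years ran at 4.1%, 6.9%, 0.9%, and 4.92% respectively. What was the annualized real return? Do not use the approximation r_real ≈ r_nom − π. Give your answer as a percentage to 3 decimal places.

1.553%

Cumulative inflation factor: 1.041 × 1.069 × 1.009 × 1.0492 ≈ 1.17809.
Nominal growth factor: 1.25300. Real growth factor = 1.25300 / 1.17809 ≈ 1.06359.
Annualized: 1.06359^(1/4) − 1 ≈ 0.01553.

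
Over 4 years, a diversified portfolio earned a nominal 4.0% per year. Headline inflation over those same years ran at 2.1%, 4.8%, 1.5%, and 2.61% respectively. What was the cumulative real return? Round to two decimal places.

4.98%

Cumulative inflation factor: 1.021 × 1.048 × 1.015 × 1.0261 ≈ 1.11440.
Nominal growth factor: 1.16986. Real growth factor = 1.16986 / 1.11440 ≈ 1.04976.
Total real return ≈ 4.9761%.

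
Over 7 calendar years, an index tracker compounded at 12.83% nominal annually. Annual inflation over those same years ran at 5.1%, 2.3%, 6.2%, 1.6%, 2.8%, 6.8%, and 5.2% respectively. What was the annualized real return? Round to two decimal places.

8.21%

Cumulative inflation factor: 1.051 × 1.023 × 1.062 × 1.016 × 1.028 × 1.068 × 1.052 ≈ 1.33991.
Nominal growth factor: 2.32794. Real growth factor = 2.32794 / 1.33991 ≈ 1.73738.
Annualized: 1.73738^(1/7) − 1 ≈ 0.08211.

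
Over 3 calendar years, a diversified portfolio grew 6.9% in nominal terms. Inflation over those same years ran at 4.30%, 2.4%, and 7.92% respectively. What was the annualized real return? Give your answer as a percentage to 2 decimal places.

-2.48%

Cumulative inflation factor: 1.0430 × 1.024 × 1.0792 ≈ 1.15262.
Nominal growth factor: 1.06900. Real growth factor = 1.06900 / 1.15262 ≈ 0.92745.
Annualized: 0.92745^(1/3) − 1 ≈ -0.02479.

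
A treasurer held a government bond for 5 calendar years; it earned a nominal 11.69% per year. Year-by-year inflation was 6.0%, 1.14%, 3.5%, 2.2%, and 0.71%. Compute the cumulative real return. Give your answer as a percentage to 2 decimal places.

Cumulative inflation factor: 1.060 × 1.0114 × 1.035 × 1.022 × 1.0071 ≈ 1.14207.
Nominal growth factor: 1.73809. Real growth factor = 1.73809 / 1.14207 ≈ 1.52187.
Total real return ≈ 52.1874%.

52.19%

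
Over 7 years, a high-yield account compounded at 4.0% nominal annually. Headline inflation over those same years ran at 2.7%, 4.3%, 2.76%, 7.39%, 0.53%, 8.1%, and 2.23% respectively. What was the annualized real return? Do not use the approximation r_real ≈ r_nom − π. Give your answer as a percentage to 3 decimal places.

Cumulative inflation factor: 1.027 × 1.043 × 1.0276 × 1.0739 × 1.0053 × 1.081 × 1.0223 ≈ 1.31323.
Nominal growth factor: 1.31593. Real growth factor = 1.31593 / 1.31323 ≈ 1.00205.
Annualized: 1.00205^(1/7) − 1 ≈ 0.00029.

0.029%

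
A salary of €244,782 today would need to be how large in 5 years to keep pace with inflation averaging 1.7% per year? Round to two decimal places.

€266,308.02

Cumulative price-level factor: (1+1.7%)^5 ≈ 1.0879395490.
Multiplying €244,782 by the price-level factor gives the future nominal sum.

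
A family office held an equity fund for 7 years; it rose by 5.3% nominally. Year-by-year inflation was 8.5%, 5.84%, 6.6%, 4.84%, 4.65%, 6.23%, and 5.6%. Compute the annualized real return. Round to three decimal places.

Cumulative inflation factor: 1.085 × 1.0584 × 1.066 × 1.0484 × 1.0465 × 1.0623 × 1.056 ≈ 1.50666.
Nominal growth factor: 1.05300. Real growth factor = 1.05300 / 1.50666 ≈ 0.69890.
Annualized: 0.69890^(1/7) − 1 ≈ -0.04989.

-4.989%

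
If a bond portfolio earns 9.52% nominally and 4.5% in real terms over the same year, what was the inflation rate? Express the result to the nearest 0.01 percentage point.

4.80%

From (1+r_nom) = (1+r_real)(1+π), we get 1+π = (1 + 9.52%)/(1 + 4.5%) = 1.0952/1.045 ≈ 1.04804.
So π ≈ 4.8038%.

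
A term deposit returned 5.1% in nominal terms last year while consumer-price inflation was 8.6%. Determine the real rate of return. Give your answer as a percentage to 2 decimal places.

-3.22%

Real return via the Fisher equation: (1 + 5.1%)/(1 + 8.6%) − 1 = 1.051/1.086 − 1 ≈ -0.03223.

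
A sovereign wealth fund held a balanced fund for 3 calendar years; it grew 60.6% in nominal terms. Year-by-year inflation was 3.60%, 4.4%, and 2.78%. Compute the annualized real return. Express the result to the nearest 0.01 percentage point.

13.05%

Cumulative inflation factor: 1.0360 × 1.044 × 1.0278 ≈ 1.11165.
Nominal growth factor: 1.60600. Real growth factor = 1.60600 / 1.11165 ≈ 1.44470.
Annualized: 1.44470^(1/3) − 1 ≈ 0.13047.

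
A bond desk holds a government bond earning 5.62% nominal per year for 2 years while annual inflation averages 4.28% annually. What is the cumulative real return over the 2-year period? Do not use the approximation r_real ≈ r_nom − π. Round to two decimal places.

The annual real rate is (1+5.62%)/(1+4.28%) − 1 = 1.2850%.
Compounded over 2 years: (1 + 0.012850)^2 − 1 ≈ 0.02587.

2.59%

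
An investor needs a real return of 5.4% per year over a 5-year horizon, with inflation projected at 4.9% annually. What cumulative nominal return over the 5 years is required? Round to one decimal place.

65.2%

Required annual nominal rate: (1+5.4%)(1+4.9%) − 1 = 10.5646%.
Cumulative over 5 years: (1 + 0.105646)^5 − 1 ≈ 0.65227.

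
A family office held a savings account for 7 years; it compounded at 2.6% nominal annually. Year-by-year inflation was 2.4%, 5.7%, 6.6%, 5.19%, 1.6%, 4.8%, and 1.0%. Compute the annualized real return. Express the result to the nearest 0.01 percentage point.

-1.23%

Cumulative inflation factor: 1.024 × 1.057 × 1.066 × 1.0519 × 1.016 × 1.048 × 1.010 ≈ 1.30522.
Nominal growth factor: 1.19683. Real growth factor = 1.19683 / 1.30522 ≈ 0.91696.
Annualized: 0.91696^(1/7) − 1 ≈ -0.01231.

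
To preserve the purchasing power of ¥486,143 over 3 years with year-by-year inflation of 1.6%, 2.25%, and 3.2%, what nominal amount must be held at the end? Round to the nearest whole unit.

Cumulative price-level factor: 1.016 × 1.0225 × 1.032 = 1.07210352.
Multiplying ¥486,143 by the price-level factor gives the future nominal sum.

¥521,196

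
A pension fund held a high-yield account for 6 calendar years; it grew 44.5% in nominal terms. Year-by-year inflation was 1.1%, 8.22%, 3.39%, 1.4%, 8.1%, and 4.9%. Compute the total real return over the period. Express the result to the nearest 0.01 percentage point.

Cumulative inflation factor: 1.011 × 1.0822 × 1.0339 × 1.014 × 1.081 × 1.049 ≈ 1.30070.
Nominal growth factor: 1.44500. Real growth factor = 1.44500 / 1.30070 ≈ 1.11094.
Total real return ≈ 11.0942%.

11.09%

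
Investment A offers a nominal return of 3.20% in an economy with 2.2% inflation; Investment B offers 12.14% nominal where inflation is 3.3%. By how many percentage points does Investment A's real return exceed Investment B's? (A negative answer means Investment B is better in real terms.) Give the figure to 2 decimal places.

Investment A real return: 1.0320/1.022 − 1 = 0.978%.
Investment B real return: 1.1214/1.033 − 1 = 8.558%.
Difference: 0.978 − 8.558 = -7.580 pp.

-7.58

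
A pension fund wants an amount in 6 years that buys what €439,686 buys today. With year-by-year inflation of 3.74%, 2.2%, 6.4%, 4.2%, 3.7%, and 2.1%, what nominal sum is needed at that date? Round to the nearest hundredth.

Cumulative price-level factor: 1.0374 × 1.022 × 1.064 × 1.042 × 1.037 × 1.021 ≈ 1.2445460904.
The nominal amount required is €439,686 scaled up by that factor.

€547,209.49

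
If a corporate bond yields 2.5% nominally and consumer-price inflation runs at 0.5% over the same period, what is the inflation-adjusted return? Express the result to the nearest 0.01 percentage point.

Real return via the Fisher equation: (1 + 2.5%)/(1 + 0.5%) − 1 = 1.025/1.005 − 1 ≈ 0.01990.

1.99%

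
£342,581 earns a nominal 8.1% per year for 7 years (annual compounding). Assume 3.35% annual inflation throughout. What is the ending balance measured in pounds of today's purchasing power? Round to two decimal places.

£469,212.71

Nominal value at maturity: £342,581 × (1 + 8.1%)^7 ≈ £590,939.65.
Price-level factor over 7 years: (1 + 3.35%)^7 ≈ 1.2594280647.
The maturity value deflated by that factor is the answer in today's purchasing power.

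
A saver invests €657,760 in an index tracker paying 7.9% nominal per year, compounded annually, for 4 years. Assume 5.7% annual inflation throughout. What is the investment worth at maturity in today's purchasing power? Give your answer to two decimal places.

Nominal value at maturity: €657,760 × (1 + 7.9%)^4 ≈ €891,565.47.
Price-level factor over 4 years: (1 + 5.7%)^4 ≈ 1.2482453280.
Dividing the nominal maturity value by the price-level factor gives the value in today's money.

€714,255.00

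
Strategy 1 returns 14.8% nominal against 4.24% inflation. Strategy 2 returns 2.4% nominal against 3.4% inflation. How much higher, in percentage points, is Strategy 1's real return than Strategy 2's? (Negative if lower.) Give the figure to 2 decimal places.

11.10

Strategy 1 real return: 1.148/1.0424 − 1 = 10.130%.
Strategy 2 real return: 1.024/1.034 − 1 = -0.967%.
Difference: 10.130 − (-0.967) = 11.097 pp.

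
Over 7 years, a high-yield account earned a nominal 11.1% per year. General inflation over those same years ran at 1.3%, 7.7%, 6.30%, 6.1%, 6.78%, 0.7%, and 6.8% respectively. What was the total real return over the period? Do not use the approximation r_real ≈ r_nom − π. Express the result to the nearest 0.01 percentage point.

47.85%

Cumulative inflation factor: 1.013 × 1.077 × 1.0630 × 1.061 × 1.0678 × 1.007 × 1.068 ≈ 1.41307.
Nominal growth factor: 2.08929. Real growth factor = 2.08929 / 1.41307 ≈ 1.47854.
Total real return ≈ 47.8543%.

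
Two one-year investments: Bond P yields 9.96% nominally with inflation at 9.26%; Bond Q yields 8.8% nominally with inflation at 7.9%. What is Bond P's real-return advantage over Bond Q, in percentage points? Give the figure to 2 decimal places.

-0.19

Bond P real return: 1.0996/1.0926 − 1 = 0.641%.
Bond Q real return: 1.088/1.079 − 1 = 0.834%.
Difference: 0.641 − 0.834 = -0.193 pp.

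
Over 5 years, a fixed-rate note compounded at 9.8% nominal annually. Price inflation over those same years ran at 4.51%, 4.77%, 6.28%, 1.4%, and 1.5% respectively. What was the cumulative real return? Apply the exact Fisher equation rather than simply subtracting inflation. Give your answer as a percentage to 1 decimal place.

Cumulative inflation factor: 1.0451 × 1.0477 × 1.0628 × 1.014 × 1.015 ≈ 1.19771.
Nominal growth factor: 1.59592. Real growth factor = 1.59592 / 1.19771 ≈ 1.33248.
Total real return ≈ 33.2482%.

33.2%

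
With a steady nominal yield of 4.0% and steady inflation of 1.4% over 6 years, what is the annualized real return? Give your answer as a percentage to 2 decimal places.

With constant rates the annual real return is the same each year: (1+4.0%)/(1+1.4%) − 1 = 0.02564.

2.56%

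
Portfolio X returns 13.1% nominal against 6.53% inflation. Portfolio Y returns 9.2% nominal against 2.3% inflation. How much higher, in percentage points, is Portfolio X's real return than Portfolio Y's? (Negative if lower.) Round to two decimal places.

Portfolio X real return: 1.131/1.0653 − 1 = 6.167%.
Portfolio Y real return: 1.092/1.023 − 1 = 6.745%.
Difference: 6.167 − 6.745 = -0.578 pp.

-0.58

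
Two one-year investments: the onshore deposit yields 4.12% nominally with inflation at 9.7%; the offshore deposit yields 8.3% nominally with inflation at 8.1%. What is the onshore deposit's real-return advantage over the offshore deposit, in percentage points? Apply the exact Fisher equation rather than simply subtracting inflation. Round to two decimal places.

-5.27

The onshore deposit real return: 1.0412/1.097 − 1 = -5.087%.
The offshore deposit real return: 1.083/1.081 − 1 = 0.185%.
Difference: -5.087 − 0.185 = -5.272 pp.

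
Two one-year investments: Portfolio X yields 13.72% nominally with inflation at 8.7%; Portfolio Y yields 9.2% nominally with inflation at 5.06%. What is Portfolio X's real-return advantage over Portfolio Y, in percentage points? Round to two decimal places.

0.68

Portfolio X real return: 1.1372/1.087 − 1 = 4.618%.
Portfolio Y real return: 1.092/1.0506 − 1 = 3.941%.
Difference: 4.618 − 3.941 = 0.677 pp.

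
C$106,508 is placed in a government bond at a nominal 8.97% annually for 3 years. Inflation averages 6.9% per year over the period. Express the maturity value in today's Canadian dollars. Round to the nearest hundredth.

C$112,815.81

Nominal value at maturity: C$106,508 × (1 + 8.97%)^3 ≈ C$137,817.09.
Price-level factor over 3 years: (1 + 6.9%)^3 = 1.221611509.
Dividing the nominal maturity value by the price-level factor gives the value in today's money.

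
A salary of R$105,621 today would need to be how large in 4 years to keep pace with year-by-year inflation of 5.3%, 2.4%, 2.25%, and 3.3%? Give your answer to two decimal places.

Cumulative price-level factor: 1.053 × 1.024 × 1.0225 × 1.033 ≈ 1.1389167130.
The nominal amount required is R$105,621 scaled up by that factor.

R$120,293.52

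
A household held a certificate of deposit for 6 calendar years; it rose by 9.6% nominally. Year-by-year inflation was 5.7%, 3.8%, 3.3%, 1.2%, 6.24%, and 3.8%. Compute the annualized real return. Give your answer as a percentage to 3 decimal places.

Cumulative inflation factor: 1.057 × 1.038 × 1.033 × 1.012 × 1.0624 × 1.038 ≈ 1.26485.
Nominal growth factor: 1.09600. Real growth factor = 1.09600 / 1.26485 ≈ 0.86651.
Annualized: 0.86651^(1/6) − 1 ≈ -0.02360.

-2.360%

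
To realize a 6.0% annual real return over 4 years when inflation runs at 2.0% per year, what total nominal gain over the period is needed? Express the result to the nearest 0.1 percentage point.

36.7%

Required annual nominal rate: (1+6.0%)(1+2.0%) − 1 = 8.12%.
Cumulative over 4 years: (1 + 0.0812)^4 − 1 ≈ 0.36655.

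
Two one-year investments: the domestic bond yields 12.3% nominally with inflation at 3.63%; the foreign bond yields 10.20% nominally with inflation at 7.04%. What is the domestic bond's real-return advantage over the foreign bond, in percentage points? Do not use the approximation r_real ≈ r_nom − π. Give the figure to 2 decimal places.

5.41

The domestic bond real return: 1.123/1.0363 − 1 = 8.366%.
The foreign bond real return: 1.1020/1.0704 − 1 = 2.952%.
Difference: 8.366 − 2.952 = 5.414 pp.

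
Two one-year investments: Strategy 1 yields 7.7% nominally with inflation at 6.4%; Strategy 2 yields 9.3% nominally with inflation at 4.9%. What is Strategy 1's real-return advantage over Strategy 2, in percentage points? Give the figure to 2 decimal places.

Strategy 1 real return: 1.077/1.064 − 1 = 1.222%.
Strategy 2 real return: 1.093/1.049 − 1 = 4.194%.
Difference: 1.222 − 4.194 = -2.972 pp.

-2.97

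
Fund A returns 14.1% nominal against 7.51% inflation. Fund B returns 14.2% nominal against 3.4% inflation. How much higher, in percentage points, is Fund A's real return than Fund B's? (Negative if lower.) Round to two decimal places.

-4.32

Fund A real return: 1.141/1.0751 − 1 = 6.130%.
Fund B real return: 1.142/1.034 − 1 = 10.445%.
Difference: 6.130 − 10.445 = -4.315 pp.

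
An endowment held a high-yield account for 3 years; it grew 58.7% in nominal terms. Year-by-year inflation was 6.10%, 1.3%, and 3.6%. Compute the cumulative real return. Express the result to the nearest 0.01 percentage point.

Cumulative inflation factor: 1.0610 × 1.013 × 1.036 ≈ 1.11349.
Nominal growth factor: 1.58700. Real growth factor = 1.58700 / 1.11349 ≈ 1.42525.
Total real return ≈ 42.5254%.

42.53%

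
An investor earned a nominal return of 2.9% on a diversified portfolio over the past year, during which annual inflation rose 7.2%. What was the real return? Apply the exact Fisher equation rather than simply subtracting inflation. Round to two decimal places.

Real return via the Fisher equation: (1 + 2.9%)/(1 + 7.2%) − 1 = 1.029/1.072 − 1 ≈ -0.04011.

-4.01%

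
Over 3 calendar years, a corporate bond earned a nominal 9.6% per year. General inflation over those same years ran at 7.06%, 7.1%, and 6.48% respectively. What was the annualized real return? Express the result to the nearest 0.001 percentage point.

Cumulative inflation factor: 1.0706 × 1.071 × 1.0648 ≈ 1.22091.
Nominal growth factor: 1.31653. Real growth factor = 1.31653 / 1.22091 ≈ 1.07832.
Annualized: 1.07832^(1/3) − 1 ≈ 0.02545.

2.545%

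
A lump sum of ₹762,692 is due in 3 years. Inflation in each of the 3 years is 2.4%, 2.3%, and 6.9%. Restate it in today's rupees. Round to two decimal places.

Price-level factor over 3 years: 1.024 × 1.023 × 1.069 = 1.119833088.
Purchasing power today: ₹762,692 divided by that factor.

₹681,076.50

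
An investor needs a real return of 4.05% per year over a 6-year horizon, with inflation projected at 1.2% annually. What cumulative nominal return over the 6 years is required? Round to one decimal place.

36.3%

Required annual nominal rate: (1+4.05%)(1+1.2%) − 1 = 5.2986%.
Cumulative over 6 years: (1 + 0.052986)^6 − 1 ≈ 0.36312.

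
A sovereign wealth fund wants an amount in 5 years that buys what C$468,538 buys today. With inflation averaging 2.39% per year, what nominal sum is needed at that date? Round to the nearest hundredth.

Cumulative price-level factor: (1+2.39%)^5 ≈ 1.1253502584.
The nominal amount required is C$468,538 scaled up by that factor.

C$527,269.36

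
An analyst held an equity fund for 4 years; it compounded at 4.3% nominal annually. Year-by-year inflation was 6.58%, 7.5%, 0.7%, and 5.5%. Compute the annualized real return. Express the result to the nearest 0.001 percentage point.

-0.701%

Cumulative inflation factor: 1.0658 × 1.075 × 1.007 × 1.055 ≈ 1.21721.
Nominal growth factor: 1.18342. Real growth factor = 1.18342 / 1.21721 ≈ 0.97223.
Annualized: 0.97223^(1/4) − 1 ≈ -0.00701.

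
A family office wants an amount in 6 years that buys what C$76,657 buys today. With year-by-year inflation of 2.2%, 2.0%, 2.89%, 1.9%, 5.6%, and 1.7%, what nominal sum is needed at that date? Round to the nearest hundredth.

C$89,977.75

Cumulative price-level factor: 1.022 × 1.020 × 1.0289 × 1.019 × 1.056 × 1.017 ≈ 1.1737707691.
Multiplying C$76,657 by the price-level factor gives the future nominal sum.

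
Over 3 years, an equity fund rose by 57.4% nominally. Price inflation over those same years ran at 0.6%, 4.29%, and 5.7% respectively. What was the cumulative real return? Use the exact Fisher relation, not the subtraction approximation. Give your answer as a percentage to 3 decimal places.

41.935%

Cumulative inflation factor: 1.006 × 1.0429 × 1.057 ≈ 1.10896.
Nominal growth factor: 1.57400. Real growth factor = 1.57400 / 1.10896 ≈ 1.41935.
Total real return ≈ 41.9349%.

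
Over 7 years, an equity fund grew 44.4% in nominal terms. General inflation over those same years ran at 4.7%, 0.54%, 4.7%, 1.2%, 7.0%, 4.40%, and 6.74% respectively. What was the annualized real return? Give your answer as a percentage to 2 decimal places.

Cumulative inflation factor: 1.047 × 1.0054 × 1.047 × 1.012 × 1.070 × 1.0440 × 1.0674 ≈ 1.32992.
Nominal growth factor: 1.44400. Real growth factor = 1.44400 / 1.32992 ≈ 1.08578.
Annualized: 1.08578^(1/7) − 1 ≈ 0.01183.

1.18%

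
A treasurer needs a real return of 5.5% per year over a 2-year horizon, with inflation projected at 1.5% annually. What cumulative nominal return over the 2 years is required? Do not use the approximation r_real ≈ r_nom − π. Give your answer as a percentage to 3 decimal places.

Required annual nominal rate: (1+5.5%)(1+1.5%) − 1 = 7.0825%.
Cumulative over 2 years: (1 + 0.070825)^2 − 1 ≈ 0.14667.

14.667%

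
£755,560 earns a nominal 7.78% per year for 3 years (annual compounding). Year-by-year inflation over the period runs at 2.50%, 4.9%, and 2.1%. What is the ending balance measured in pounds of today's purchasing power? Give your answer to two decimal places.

Nominal value at maturity: £755,560 × (1 + 7.78%)^3 ≈ £945,983.36.
Price-level factor over 3 years: 1.0250 × 1.049 × 1.021 = 1.097804725.
Dividing the nominal maturity value by the price-level factor gives the value in today's money.

£861,704.58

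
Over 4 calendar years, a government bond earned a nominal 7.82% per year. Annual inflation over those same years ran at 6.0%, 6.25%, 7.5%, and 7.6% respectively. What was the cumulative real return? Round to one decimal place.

3.7%

Cumulative inflation factor: 1.060 × 1.0625 × 1.075 × 1.076 ≈ 1.30273.
Nominal growth factor: 1.35144. Real growth factor = 1.35144 / 1.30273 ≈ 1.03739.
Total real return ≈ 3.7389%.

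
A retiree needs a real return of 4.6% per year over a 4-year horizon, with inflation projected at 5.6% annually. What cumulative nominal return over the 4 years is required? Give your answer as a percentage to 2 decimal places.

Required annual nominal rate: (1+4.6%)(1+5.6%) − 1 = 10.4576%.
Cumulative over 4 years: (1 + 0.104576)^4 − 1 ≈ 0.48862.

48.86%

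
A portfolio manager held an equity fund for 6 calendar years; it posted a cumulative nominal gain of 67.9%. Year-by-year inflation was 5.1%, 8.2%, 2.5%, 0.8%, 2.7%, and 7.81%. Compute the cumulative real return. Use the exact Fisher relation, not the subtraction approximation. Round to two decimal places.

Cumulative inflation factor: 1.051 × 1.082 × 1.025 × 1.008 × 1.027 × 1.0781 ≈ 1.30090.
Nominal growth factor: 1.67900. Real growth factor = 1.67900 / 1.30090 ≈ 1.29065.
Total real return ≈ 29.0645%.

29.06%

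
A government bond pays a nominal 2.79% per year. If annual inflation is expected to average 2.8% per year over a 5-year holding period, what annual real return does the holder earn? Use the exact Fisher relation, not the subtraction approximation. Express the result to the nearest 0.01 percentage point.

With constant rates the annual real return is the same each year: (1+2.79%)/(1+2.8%) − 1 = -0.00010.

-0.01%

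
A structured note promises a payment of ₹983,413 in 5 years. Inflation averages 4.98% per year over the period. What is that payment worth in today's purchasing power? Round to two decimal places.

Price-level factor over 5 years: (1 + 4.98%)^5 ≈ 1.2750665192.
Purchasing power today: ₹983,413 divided by that factor.

₹771,264.08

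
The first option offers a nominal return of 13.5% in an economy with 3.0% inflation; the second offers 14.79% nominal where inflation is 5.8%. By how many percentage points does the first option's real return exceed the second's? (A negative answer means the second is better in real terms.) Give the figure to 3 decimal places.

1.697

The first option real return: 1.135/1.030 − 1 = 10.1942%.
The second real return: 1.1479/1.058 − 1 = 8.4972%.
Difference: 10.1942 − 8.4972 = 1.6970 pp.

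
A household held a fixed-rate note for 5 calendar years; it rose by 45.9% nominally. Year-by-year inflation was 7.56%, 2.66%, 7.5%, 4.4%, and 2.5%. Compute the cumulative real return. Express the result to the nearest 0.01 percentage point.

14.86%

Cumulative inflation factor: 1.0756 × 1.0266 × 1.075 × 1.044 × 1.025 ≈ 1.27024.
Nominal growth factor: 1.45900. Real growth factor = 1.45900 / 1.27024 ≈ 1.14860.
Total real return ≈ 14.8604%.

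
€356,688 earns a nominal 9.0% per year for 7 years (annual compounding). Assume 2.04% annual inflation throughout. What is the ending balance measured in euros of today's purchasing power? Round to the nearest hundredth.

€566,083.94

Nominal value at maturity: €356,688 × (1 + 9.0%)^7 ≈ €652,039.62.
Price-level factor over 7 years: (1 + 2.04%)^7 ≈ 1.1518426346.
The maturity value deflated by that factor is the answer in today's purchasing power.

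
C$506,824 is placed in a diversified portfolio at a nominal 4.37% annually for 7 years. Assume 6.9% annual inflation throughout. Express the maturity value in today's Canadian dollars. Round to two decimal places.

C$428,590.97

Nominal value at maturity: C$506,824 × (1 + 4.37%)^7 ≈ C$683,733.65.
Price-level factor over 7 years: (1 + 6.9%)^7 ≈ 1.5953057718.
The maturity value deflated by that factor is the answer in today's purchasing power.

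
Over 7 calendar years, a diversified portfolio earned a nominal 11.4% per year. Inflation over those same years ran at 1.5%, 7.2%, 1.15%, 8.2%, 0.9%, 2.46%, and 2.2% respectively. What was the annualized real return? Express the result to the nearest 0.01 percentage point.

Cumulative inflation factor: 1.015 × 1.072 × 1.0115 × 1.082 × 1.009 × 1.0246 × 1.022 ≈ 1.25820.
Nominal growth factor: 2.12910. Real growth factor = 2.12910 / 1.25820 ≈ 1.69218.
Annualized: 1.69218^(1/7) − 1 ≈ 0.07804.

7.80%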